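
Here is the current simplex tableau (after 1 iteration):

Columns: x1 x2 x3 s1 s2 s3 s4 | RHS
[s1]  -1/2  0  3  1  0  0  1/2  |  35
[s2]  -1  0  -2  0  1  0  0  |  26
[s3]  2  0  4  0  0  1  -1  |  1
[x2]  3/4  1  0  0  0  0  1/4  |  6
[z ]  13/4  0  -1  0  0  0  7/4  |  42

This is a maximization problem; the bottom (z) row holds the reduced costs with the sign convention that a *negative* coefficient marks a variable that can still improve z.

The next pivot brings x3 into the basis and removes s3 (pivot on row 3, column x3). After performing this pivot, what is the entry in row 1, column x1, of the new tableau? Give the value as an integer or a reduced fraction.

Pivot element is row 3, column x3: 4.
Normalize row 3: new (row 3, x1) = 2/4 = 1/2.
row 1 ← row 1 − 3·(new row 3): -1/2 − 3·(1/2) = -2.

-2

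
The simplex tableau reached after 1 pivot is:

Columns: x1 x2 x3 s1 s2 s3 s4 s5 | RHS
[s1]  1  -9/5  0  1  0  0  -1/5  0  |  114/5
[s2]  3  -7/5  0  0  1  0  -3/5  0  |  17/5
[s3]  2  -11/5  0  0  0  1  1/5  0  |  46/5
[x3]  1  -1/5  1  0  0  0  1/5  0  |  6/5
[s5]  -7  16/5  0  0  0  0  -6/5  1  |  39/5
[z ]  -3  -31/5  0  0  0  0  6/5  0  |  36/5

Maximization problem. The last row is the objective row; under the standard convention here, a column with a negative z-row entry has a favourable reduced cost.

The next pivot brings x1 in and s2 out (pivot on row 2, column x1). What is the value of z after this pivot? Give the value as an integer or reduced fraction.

53/5

Minimum ratio for x1: (17/5)/3 = 17/15.
z changes by −(z-row coeff of x1)·ratio = −(-3)·(17/15) = 17/5.
New z = 36/5 + (17/5) = 53/5.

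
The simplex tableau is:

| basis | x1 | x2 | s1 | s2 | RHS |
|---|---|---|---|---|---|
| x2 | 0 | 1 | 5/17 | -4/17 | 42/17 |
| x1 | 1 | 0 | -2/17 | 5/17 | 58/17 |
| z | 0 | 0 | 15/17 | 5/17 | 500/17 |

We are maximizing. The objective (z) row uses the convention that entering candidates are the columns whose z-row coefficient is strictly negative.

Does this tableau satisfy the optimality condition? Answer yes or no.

No objective-row coefficient is strictly negative, so no entering variable exists; the tableau is optimal.

yes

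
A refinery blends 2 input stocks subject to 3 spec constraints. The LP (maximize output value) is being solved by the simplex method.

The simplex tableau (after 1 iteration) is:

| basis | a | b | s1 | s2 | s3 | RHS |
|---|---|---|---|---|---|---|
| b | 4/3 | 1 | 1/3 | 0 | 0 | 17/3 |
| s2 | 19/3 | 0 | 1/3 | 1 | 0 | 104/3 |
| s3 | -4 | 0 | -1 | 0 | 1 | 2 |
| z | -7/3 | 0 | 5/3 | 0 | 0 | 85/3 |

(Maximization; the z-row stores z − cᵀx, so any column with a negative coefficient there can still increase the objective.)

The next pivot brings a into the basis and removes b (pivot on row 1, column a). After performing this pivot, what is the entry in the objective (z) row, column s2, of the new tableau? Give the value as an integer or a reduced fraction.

0

Pivot element is row 1, column a: 4/3.
Normalize row 1: new (row 1, s2) = 0/(4/3) = 0.
z-row ← z-row − (-7/3)·(new row 1): 0 − (-7/3)·0 = 0.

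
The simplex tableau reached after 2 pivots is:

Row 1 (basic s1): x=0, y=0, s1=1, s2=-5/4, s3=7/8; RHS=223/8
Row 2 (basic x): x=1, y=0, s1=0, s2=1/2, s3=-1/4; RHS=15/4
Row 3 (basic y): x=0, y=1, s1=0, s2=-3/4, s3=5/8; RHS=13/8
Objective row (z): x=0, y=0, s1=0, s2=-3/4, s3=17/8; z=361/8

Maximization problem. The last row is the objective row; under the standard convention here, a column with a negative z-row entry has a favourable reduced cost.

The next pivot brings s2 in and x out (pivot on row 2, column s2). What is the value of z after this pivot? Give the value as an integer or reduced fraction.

Minimum ratio for s2: (15/4)/(1/2) = 15/2.
z changes by −(z-row coeff of s2)·ratio = −(-3/4)·(15/2) = 45/8.
New z = 361/8 + (45/8) = 203/4.

203/4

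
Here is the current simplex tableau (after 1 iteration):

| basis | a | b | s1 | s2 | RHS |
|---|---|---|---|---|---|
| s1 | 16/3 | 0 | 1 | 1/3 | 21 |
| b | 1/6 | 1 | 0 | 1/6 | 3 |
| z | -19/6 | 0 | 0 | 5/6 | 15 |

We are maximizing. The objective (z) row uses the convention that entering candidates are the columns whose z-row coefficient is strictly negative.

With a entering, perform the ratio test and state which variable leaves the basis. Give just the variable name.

Ratios: row 1 (s1): 21/(16/3) = 63/16; row 2 (b): 3/(1/6) = 18.
Minimum ratio 63/16 is in the s1 row, so s1 leaves.

s1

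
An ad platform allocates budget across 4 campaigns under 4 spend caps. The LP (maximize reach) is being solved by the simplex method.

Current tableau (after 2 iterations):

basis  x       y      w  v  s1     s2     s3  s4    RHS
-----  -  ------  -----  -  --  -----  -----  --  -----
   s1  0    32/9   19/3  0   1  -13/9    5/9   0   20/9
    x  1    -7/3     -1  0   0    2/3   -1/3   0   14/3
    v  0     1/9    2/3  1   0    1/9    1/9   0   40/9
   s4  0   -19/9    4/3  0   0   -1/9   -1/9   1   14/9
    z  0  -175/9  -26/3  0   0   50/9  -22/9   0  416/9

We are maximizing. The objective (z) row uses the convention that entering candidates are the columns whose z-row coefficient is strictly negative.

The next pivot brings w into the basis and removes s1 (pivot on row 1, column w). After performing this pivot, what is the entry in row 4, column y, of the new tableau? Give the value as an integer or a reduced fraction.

-163/57

Pivot element is row 1, column w: 19/3.
Normalize row 1: new (row 1, y) = (32/9)/(19/3) = 32/57.
row 4 ← row 4 − (4/3)·(new row 1): -19/9 − (4/3)·(32/57) = -163/57.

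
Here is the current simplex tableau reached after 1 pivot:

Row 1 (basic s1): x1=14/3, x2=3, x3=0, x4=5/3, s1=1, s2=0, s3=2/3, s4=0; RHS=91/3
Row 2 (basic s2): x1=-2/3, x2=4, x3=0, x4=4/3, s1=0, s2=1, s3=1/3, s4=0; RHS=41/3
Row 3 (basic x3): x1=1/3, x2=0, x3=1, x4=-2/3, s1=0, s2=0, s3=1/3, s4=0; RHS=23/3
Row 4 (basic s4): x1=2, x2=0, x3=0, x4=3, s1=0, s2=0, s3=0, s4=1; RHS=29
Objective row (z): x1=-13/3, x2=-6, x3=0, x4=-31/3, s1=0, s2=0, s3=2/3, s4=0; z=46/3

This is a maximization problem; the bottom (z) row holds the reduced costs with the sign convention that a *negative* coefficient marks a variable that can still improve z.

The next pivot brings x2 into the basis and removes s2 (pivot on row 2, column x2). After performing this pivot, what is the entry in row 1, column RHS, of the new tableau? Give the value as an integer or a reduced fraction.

Pivot element is row 2, column x2: 4.
Normalize row 2: new (row 2, RHS) = (41/3)/4 = 41/12.
row 1 ← row 1 − 3·(new row 2): 91/3 − 3·(41/12) = 241/12.

241/12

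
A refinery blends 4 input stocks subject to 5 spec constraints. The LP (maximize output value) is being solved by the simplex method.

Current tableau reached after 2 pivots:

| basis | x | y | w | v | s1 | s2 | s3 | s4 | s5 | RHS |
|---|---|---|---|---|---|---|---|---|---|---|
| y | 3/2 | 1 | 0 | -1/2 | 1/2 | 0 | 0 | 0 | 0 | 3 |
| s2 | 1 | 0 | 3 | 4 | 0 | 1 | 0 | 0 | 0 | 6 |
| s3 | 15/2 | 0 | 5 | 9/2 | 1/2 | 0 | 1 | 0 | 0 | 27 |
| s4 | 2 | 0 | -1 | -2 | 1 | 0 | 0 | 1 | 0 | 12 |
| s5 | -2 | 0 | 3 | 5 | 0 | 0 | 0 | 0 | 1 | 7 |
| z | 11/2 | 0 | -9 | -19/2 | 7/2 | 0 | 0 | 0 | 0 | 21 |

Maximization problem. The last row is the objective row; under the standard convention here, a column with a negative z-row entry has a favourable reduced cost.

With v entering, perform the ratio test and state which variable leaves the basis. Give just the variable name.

s5

Ratios: row 1 (y): entry -1/2 ≤ 0, skip; row 2 (s2): 6/4 = 3/2; row 3 (s3): 27/(9/2) = 6; row 4 (s4): entry -2 ≤ 0, skip; row 5 (s5): 7/5 = 7/5.
Minimum ratio 7/5 is in the s5 row, so s5 leaves.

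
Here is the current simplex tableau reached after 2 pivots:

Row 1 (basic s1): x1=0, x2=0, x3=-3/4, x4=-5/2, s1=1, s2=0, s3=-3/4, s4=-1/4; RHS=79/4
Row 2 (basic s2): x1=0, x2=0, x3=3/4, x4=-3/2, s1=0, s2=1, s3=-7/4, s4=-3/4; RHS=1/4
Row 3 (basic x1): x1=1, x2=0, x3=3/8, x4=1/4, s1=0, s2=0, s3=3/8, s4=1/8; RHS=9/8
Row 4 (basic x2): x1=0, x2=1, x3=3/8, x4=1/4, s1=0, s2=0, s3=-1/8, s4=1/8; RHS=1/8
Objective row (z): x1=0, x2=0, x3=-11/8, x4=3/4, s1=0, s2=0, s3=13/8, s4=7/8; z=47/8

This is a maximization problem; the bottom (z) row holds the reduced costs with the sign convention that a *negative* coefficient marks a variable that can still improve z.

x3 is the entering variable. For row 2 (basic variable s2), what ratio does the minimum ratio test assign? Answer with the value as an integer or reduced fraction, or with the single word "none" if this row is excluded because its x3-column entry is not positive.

1/3

Ratio = RHS / (x3 entry) = (1/4) / (3/4) = 1/3.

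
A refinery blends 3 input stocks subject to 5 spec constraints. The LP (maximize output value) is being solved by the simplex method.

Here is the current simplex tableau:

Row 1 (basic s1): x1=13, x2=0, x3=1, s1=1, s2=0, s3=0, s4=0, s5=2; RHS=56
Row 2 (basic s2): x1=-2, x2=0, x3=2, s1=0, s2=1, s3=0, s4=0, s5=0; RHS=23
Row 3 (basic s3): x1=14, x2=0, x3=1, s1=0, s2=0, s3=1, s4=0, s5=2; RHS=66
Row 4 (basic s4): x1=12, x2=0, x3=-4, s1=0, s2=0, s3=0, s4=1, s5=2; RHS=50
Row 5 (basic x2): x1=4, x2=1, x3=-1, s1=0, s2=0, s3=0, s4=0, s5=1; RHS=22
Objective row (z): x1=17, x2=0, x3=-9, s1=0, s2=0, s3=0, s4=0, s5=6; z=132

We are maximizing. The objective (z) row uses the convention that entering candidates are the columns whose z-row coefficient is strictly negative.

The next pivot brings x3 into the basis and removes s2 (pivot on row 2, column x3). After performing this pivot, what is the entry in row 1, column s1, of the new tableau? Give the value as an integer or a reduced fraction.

Pivot element is row 2, column x3: 2.
Normalize row 2: new (row 2, s1) = 0/2 = 0.
row 1 ← row 1 − 1·(new row 2): 1 − 1·0 = 1.

1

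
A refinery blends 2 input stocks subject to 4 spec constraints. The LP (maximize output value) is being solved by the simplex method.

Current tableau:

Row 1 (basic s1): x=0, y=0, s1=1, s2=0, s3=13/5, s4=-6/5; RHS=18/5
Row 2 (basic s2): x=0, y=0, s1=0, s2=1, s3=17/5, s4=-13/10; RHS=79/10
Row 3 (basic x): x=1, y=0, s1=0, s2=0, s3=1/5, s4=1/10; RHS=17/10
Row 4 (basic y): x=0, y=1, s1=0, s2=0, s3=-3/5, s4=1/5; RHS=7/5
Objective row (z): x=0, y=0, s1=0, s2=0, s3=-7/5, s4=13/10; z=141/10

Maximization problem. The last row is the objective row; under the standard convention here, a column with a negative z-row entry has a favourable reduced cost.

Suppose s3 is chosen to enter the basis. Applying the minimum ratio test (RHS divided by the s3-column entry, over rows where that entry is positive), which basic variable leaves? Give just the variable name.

s1

Ratios: row 1 (s1): (18/5)/(13/5) = 18/13; row 2 (s2): (79/10)/(17/5) = 79/34; row 3 (x): (17/10)/(1/5) = 17/2; row 4 (y): entry -3/5 ≤ 0, skip.
Minimum ratio 18/13 is in the s1 row, so s1 leaves.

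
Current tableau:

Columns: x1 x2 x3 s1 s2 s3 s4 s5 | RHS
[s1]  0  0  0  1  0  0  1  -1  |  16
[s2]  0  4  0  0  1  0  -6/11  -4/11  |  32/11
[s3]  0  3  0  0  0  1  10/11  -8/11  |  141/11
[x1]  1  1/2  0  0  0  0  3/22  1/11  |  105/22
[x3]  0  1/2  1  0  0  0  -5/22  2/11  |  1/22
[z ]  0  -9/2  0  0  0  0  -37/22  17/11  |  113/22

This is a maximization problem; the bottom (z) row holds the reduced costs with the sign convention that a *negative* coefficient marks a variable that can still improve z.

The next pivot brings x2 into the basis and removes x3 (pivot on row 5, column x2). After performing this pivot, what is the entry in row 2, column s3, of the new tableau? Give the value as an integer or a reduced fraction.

Pivot element is row 5, column x2: 1/2.
Normalize row 5: new (row 5, s3) = 0/(1/2) = 0.
row 2 ← row 2 − 4·(new row 5): 0 − 4·0 = 0.

0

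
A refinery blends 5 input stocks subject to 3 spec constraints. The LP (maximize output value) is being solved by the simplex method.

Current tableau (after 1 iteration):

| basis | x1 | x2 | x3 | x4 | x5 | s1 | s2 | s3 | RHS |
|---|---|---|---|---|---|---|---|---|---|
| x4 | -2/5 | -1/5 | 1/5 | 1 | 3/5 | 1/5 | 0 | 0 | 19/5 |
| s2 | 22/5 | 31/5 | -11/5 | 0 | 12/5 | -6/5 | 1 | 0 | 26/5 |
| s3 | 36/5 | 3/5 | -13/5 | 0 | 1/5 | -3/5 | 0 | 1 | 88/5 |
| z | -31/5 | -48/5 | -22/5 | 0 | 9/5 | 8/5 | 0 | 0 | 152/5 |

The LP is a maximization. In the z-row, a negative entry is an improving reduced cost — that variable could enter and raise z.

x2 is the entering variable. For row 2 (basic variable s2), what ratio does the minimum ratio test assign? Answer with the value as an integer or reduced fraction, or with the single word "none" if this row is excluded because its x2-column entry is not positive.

Ratio = RHS / (x2 entry) = (26/5) / (31/5) = 26/31.

26/31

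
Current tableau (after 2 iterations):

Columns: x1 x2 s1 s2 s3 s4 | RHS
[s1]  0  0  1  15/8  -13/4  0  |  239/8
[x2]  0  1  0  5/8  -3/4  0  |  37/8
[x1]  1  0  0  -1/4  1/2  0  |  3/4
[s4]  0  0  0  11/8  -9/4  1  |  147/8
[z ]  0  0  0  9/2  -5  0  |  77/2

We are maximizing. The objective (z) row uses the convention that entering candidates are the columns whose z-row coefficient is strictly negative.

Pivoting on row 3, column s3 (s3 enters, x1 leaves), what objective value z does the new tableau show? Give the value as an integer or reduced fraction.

Minimum ratio for s3: (3/4)/(1/2) = 3/2.
z changes by −(z-row coeff of s3)·ratio = −(-5)·(3/2) = 15/2.
New z = 77/2 + (15/2) = 46.

46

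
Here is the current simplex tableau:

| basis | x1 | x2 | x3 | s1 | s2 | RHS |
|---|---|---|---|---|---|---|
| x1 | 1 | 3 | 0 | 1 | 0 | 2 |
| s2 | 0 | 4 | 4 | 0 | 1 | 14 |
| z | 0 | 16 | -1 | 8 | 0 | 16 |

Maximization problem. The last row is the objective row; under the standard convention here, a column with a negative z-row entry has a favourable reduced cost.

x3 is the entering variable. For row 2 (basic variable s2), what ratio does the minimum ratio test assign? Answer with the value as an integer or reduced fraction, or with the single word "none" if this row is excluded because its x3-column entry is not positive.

Ratio = RHS / (x3 entry) = 14 / 4 = 7/2.

7/2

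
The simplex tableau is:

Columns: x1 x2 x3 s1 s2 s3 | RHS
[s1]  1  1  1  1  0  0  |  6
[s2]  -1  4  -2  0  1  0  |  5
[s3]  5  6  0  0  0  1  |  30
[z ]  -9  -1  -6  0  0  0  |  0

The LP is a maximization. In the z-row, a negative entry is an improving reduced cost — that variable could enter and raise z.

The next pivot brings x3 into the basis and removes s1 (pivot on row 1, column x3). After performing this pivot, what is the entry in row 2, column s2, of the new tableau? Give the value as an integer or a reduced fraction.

Pivot element is row 1, column x3: 1.
Normalize row 1: new (row 1, s2) = 0/1 = 0.
row 2 ← row 2 − (-2)·(new row 1): 1 − (-2)·0 = 1.

1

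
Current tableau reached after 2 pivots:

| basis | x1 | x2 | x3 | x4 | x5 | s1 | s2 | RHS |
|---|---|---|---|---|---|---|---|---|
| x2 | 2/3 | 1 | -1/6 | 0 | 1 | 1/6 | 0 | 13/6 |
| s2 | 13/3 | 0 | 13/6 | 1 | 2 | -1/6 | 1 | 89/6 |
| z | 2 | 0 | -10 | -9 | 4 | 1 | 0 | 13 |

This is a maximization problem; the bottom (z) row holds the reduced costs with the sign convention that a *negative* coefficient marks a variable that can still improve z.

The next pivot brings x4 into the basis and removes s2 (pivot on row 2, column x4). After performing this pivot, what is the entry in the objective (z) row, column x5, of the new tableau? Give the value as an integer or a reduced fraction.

Pivot element is row 2, column x4: 1.
Normalize row 2: new (row 2, x5) = 2/1 = 2.
z-row ← z-row − (-9)·(new row 2): 4 − (-9)·2 = 22.

22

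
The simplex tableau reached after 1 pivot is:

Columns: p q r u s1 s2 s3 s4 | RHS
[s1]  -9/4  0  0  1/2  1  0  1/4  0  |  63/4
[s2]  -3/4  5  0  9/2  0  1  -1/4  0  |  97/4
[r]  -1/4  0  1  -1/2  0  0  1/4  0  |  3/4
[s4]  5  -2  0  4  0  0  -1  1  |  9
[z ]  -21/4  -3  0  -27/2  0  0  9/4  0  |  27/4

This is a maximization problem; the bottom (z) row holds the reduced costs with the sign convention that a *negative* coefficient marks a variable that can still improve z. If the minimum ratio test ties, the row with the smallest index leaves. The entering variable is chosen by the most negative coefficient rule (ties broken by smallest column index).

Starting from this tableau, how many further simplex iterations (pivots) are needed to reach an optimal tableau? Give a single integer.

2

pivot: u in, s4 out → z = 297/8
pivot: q in, s2 out → z = 3255/58
No improving column remains; optimal.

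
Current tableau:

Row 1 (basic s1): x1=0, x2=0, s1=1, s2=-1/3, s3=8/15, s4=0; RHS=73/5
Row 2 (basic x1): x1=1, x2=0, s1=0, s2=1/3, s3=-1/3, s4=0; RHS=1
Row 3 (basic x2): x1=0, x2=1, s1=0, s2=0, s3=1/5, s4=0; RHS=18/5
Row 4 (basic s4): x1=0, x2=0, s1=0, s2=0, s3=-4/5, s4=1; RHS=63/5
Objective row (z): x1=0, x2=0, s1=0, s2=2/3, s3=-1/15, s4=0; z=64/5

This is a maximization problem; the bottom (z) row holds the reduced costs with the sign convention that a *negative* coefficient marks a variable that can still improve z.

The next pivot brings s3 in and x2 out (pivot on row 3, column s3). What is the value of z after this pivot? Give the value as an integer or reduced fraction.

14

Minimum ratio for s3: (18/5)/(1/5) = 18.
z changes by −(z-row coeff of s3)·ratio = −(-1/15)·18 = 6/5.
New z = 64/5 + (6/5) = 14.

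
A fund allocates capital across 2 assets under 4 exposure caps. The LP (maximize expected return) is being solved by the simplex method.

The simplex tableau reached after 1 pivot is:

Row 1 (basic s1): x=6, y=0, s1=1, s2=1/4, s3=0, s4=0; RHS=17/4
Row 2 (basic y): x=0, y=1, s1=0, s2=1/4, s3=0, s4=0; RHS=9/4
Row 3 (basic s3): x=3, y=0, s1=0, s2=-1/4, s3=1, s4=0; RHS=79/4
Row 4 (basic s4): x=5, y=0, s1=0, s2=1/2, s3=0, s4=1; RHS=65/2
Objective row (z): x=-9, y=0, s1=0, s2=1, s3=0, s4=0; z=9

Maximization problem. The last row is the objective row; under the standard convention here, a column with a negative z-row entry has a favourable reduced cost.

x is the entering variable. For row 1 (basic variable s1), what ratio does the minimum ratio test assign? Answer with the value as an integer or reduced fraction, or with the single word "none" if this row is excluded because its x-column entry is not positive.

17/24

Ratio = RHS / (x entry) = (17/4) / 6 = 17/24.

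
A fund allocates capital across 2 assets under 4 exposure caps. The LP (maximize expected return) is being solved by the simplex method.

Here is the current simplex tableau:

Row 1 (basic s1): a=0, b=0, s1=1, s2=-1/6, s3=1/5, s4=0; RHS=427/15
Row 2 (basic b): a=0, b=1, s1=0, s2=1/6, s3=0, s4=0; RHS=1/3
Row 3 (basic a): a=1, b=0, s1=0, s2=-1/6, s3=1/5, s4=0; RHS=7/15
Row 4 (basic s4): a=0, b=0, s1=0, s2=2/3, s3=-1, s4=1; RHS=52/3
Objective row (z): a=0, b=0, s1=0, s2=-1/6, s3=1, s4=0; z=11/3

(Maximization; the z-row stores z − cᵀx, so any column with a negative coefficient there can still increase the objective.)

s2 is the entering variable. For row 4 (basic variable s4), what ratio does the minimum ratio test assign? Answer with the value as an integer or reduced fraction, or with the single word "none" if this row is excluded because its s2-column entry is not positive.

Ratio = RHS / (s2 entry) = (52/3) / (2/3) = 26.

26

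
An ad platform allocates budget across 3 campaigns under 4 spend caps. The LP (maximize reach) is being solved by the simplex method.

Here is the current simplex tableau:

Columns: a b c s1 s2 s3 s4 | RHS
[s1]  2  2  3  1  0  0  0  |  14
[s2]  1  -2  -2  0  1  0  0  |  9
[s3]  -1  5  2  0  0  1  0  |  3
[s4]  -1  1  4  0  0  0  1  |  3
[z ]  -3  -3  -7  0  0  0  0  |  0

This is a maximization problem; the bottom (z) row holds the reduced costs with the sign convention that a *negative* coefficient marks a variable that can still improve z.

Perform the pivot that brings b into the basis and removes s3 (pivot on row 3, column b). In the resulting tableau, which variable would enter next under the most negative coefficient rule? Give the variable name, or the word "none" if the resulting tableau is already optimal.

Pivot element 5. New z-row = old z-row − (-3)·(row 3/5).
Updated z-row coefficients: a: -18/5, b: 0, c: -29/5, s1: 0, s2: 0, s3: 3/5, s4: 0.
The most negative is -29/5 in column c, so c would enter next.

c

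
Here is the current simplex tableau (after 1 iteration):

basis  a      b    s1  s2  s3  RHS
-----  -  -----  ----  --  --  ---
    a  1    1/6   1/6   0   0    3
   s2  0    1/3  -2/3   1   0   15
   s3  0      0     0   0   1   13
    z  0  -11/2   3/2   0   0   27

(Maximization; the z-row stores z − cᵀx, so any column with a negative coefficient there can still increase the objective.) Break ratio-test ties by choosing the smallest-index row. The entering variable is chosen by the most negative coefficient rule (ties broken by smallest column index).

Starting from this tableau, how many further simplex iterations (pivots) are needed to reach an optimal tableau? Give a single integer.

1

pivot: b in, a out → z = 126
No improving column remains; optimal.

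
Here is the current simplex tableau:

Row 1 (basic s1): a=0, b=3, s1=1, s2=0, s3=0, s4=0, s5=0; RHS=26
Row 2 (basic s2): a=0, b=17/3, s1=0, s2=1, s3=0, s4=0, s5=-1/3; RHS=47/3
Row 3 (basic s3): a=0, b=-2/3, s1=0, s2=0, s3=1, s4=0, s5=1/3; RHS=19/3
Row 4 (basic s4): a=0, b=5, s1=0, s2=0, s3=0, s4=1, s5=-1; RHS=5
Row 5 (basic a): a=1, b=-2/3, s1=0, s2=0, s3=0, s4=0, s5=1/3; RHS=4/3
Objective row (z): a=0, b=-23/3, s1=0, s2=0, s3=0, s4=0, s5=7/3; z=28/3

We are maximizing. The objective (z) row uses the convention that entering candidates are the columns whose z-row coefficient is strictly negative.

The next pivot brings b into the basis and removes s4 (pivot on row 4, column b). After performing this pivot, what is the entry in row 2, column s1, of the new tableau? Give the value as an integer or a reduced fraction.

Pivot element is row 4, column b: 5.
Normalize row 4: new (row 4, s1) = 0/5 = 0.
row 2 ← row 2 − (17/3)·(new row 4): 0 − (17/3)·0 = 0.

0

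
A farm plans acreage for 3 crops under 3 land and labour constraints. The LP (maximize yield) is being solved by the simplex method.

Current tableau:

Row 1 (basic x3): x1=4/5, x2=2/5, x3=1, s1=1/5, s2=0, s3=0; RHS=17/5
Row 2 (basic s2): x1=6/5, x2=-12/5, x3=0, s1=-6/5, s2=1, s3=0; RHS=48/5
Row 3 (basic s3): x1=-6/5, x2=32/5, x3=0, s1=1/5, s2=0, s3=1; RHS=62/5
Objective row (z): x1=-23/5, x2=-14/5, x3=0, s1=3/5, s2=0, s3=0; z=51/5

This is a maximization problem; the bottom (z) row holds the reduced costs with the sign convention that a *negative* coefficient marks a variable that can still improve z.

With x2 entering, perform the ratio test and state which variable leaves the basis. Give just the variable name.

s3

Ratios: row 1 (x3): (17/5)/(2/5) = 17/2; row 2 (s2): entry -12/5 ≤ 0, skip; row 3 (s3): (62/5)/(32/5) = 31/16.
Minimum ratio 31/16 is in the s3 row, so s3 leaves.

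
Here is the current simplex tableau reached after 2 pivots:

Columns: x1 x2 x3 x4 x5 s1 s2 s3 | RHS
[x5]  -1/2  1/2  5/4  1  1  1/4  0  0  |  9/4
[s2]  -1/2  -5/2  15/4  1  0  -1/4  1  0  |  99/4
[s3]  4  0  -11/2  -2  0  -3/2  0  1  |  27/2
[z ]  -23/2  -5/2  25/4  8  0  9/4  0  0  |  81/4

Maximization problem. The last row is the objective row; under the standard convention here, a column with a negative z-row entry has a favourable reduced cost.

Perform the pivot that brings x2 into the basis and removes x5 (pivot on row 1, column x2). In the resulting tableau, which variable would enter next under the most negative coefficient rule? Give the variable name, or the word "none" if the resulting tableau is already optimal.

x1

Pivot element 1/2. New z-row = old z-row − (-5/2)·(row 1/(1/2)).
Updated z-row coefficients: x1: -14, x2: 0, x3: 25/2, x4: 13, x5: 5, s1: 7/2, s2: 0, s3: 0.
The most negative is -14 in column x1, so x1 would enter next.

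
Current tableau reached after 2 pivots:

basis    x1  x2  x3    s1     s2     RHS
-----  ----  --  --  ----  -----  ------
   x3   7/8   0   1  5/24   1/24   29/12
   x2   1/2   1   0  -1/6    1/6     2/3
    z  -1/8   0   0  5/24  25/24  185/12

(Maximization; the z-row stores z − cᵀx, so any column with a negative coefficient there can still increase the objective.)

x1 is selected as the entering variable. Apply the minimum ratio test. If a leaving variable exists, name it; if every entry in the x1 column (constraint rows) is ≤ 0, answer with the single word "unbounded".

x2

Ratios: row 1 (x3): (29/12)/(7/8) = 58/21; row 2 (x2): (2/3)/(1/2) = 4/3.
Minimum ratio is in the x2 row, so x2 leaves.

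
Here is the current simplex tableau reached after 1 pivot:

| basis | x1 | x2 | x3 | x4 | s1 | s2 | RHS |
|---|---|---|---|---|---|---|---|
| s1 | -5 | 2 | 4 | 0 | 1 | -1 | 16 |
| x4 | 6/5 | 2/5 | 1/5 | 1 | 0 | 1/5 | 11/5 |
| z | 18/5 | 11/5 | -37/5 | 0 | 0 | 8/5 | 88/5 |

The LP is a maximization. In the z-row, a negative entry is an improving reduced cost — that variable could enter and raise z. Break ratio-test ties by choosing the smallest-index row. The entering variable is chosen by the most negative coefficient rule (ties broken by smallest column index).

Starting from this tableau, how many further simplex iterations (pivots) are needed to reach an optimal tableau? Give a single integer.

pivot: x3 in, s1 out → z = 236/5
pivot: x1 in, x4 out → z = 1527/29
No improving column remains; optimal.

2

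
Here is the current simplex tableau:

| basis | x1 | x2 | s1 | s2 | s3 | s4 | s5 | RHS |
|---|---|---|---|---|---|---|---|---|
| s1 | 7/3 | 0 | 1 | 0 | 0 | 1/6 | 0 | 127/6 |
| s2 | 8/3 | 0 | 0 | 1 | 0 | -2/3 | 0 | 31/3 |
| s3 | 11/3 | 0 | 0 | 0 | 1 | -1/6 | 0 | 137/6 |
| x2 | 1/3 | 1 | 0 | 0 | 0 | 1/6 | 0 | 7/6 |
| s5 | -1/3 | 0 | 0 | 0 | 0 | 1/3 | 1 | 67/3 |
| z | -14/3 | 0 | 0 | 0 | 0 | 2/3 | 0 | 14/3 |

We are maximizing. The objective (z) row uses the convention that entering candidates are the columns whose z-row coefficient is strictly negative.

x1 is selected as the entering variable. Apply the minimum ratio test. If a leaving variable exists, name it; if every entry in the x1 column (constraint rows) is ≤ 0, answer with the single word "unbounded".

Ratios: row 1 (s1): (127/6)/(7/3) = 127/14; row 2 (s2): (31/3)/(8/3) = 31/8; row 3 (s3): (137/6)/(11/3) = 137/22; row 4 (x2): (7/6)/(1/3) = 7/2; row 5 (s5): entry -1/3 ≤ 0, skip.
Minimum ratio is in the x2 row, so x2 leaves.

x2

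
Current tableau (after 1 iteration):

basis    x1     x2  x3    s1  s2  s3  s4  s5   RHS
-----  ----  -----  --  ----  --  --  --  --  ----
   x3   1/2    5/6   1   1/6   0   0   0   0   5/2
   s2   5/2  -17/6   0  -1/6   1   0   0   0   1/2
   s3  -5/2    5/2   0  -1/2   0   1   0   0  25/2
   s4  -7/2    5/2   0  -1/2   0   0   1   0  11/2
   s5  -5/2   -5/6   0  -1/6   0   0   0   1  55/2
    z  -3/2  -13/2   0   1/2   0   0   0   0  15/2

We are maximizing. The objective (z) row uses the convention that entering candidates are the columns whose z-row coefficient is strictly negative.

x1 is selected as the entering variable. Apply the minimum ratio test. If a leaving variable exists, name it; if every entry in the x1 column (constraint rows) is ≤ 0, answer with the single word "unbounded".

Ratios: row 1 (x3): (5/2)/(1/2) = 5; row 2 (s2): (1/2)/(5/2) = 1/5; row 3 (s3): entry -5/2 ≤ 0, skip; row 4 (s4): entry -7/2 ≤ 0, skip; row 5 (s5): entry -5/2 ≤ 0, skip.
Minimum ratio is in the s2 row, so s2 leaves.

s2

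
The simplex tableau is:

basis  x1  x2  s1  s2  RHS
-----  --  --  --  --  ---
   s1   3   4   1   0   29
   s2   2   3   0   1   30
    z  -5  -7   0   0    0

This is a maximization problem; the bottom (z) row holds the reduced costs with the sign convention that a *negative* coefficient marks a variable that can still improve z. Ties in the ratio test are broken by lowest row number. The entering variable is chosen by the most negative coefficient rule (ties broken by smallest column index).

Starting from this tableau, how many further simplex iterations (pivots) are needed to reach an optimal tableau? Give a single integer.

pivot: x2 in, s1 out → z = 203/4
No improving column remains; optimal.

1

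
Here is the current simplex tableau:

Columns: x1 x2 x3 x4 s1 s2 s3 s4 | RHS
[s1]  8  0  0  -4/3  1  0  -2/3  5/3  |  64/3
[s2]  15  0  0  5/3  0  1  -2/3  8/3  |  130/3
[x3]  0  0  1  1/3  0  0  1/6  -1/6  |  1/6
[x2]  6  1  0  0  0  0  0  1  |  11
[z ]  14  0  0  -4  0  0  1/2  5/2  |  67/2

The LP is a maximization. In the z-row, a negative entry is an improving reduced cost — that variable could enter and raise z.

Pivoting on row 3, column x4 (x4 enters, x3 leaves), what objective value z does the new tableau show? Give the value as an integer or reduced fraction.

Minimum ratio for x4: (1/6)/(1/3) = 1/2.
z changes by −(z-row coeff of x4)·ratio = −(-4)·(1/2) = 2.
New z = 67/2 + 2 = 71/2.

71/2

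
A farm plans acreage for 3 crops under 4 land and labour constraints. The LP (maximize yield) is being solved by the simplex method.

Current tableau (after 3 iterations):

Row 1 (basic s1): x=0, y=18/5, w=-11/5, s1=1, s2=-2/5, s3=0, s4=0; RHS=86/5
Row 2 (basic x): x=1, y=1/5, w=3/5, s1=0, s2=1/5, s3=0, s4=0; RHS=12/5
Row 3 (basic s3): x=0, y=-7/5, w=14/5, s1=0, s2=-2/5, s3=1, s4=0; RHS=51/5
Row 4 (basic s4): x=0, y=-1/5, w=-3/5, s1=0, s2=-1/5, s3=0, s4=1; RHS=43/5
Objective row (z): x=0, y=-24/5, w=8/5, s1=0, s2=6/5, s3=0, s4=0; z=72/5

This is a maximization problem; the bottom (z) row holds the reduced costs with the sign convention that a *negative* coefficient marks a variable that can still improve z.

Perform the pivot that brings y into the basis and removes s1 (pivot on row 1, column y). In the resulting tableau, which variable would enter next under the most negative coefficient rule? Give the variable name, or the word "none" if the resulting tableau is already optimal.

w

Pivot element 18/5. New z-row = old z-row − (-24/5)·(row 1/(18/5)).
Updated z-row coefficients: x: 0, y: 0, w: -4/3, s1: 4/3, s2: 2/3, s3: 0, s4: 0.
The most negative is -4/3 in column w, so w would enter next.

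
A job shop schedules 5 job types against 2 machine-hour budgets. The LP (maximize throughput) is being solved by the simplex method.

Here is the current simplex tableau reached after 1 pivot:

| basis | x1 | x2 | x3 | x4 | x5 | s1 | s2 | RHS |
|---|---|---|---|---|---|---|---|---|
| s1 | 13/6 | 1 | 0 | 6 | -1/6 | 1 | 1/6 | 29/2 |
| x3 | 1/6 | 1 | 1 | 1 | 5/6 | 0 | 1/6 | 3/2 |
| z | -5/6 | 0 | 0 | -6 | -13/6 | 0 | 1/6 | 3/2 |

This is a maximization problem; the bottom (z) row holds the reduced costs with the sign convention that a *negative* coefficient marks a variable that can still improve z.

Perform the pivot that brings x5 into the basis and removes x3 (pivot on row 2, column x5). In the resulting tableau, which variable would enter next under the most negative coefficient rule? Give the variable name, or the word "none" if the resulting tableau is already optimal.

x4

Pivot element 5/6. New z-row = old z-row − (-13/6)·(row 2/(5/6)).
Updated z-row coefficients: x1: -2/5, x2: 13/5, x3: 13/5, x4: -17/5, x5: 0, s1: 0, s2: 3/5.
The most negative is -17/5 in column x4, so x4 would enter next.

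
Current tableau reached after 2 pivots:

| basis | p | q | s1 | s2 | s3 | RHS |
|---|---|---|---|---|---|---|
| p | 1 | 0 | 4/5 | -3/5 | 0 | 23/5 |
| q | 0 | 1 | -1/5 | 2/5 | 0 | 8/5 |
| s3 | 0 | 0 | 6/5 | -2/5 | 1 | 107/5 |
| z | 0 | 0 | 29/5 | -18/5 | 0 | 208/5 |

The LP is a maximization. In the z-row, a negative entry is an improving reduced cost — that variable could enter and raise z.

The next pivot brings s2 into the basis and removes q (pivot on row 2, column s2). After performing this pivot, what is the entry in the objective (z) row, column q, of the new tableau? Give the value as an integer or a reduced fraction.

9

Pivot element is row 2, column s2: 2/5.
Normalize row 2: new (row 2, q) = 1/(2/5) = 5/2.
z-row ← z-row − (-18/5)·(new row 2): 0 − (-18/5)·(5/2) = 9.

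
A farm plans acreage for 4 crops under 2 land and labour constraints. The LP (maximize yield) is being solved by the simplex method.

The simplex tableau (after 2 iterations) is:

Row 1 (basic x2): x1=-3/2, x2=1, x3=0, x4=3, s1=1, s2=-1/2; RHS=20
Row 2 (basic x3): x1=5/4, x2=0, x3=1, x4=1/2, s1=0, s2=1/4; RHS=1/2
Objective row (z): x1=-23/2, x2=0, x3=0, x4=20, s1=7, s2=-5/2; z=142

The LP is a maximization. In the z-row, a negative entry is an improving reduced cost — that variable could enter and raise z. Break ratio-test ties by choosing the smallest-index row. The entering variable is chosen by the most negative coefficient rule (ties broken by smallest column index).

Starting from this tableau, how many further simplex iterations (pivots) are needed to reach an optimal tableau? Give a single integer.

pivot: x1 in, x3 out → z = 733/5
pivot: s2 in, x1 out → z = 147
No improving column remains; optimal.

2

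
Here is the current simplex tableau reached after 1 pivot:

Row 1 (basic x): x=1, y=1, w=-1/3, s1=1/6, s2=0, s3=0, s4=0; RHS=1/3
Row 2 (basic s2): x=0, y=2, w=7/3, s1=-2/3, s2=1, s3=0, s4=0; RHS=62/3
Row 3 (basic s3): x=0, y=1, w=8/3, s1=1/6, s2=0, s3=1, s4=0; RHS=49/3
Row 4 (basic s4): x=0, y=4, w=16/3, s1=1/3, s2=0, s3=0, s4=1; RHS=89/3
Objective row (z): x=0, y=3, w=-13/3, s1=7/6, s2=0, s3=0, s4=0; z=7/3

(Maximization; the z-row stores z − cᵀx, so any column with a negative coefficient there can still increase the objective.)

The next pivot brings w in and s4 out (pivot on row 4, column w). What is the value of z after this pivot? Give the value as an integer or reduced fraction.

Minimum ratio for w: (89/3)/(16/3) = 89/16.
z changes by −(z-row coeff of w)·ratio = −(-13/3)·(89/16) = 1157/48.
New z = 7/3 + (1157/48) = 423/16.

423/16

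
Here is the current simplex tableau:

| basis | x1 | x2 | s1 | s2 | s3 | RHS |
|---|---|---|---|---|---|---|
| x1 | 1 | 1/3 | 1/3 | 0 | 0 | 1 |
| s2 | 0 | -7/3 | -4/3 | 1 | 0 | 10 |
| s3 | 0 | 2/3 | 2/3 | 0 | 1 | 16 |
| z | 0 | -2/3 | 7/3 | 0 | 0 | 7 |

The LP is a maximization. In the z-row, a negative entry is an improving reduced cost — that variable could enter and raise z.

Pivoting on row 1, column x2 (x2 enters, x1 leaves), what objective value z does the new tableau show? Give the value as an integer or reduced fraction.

Minimum ratio for x2: 1/(1/3) = 3.
z changes by −(z-row coeff of x2)·ratio = −(-2/3)·3 = 2.
New z = 7 + 2 = 9.

9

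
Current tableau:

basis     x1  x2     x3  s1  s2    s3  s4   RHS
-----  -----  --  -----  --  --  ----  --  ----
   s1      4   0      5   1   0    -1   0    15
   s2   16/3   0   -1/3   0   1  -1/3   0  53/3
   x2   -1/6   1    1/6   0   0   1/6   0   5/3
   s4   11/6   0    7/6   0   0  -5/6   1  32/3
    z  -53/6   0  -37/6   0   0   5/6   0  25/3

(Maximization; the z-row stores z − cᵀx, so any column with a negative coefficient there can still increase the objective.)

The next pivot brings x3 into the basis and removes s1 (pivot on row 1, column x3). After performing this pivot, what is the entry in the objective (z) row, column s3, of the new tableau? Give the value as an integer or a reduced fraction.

-2/5

Pivot element is row 1, column x3: 5.
Normalize row 1: new (row 1, s3) = (-1)/5 = -1/5.
z-row ← z-row − (-37/6)·(new row 1): 5/6 − (-37/6)·(-1/5) = -2/5.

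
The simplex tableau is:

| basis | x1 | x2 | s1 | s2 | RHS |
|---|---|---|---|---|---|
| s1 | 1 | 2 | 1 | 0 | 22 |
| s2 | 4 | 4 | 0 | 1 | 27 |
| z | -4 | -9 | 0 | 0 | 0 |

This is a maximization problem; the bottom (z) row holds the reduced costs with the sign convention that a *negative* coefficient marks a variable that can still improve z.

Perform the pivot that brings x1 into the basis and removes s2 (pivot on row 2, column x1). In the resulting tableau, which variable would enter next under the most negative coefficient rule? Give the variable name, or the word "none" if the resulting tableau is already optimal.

x2

Pivot element 4. New z-row = old z-row − (-4)·(row 2/4).
Updated z-row coefficients: x1: 0, x2: -5, s1: 0, s2: 1.
The most negative is -5 in column x2, so x2 would enter next.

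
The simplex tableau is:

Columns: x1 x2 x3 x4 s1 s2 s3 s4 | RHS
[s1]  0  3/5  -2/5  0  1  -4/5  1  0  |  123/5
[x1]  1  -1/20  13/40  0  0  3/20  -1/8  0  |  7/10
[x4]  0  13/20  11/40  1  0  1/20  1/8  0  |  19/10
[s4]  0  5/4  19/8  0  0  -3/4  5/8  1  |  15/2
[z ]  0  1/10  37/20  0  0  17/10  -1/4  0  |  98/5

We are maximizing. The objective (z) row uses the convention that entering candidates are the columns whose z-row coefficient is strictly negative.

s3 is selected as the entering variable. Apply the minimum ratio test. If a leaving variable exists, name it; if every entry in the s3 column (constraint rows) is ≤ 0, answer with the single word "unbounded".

s4

Ratios: row 1 (s1): (123/5)/1 = 123/5; row 2 (x1): entry -1/8 ≤ 0, skip; row 3 (x4): (19/10)/(1/8) = 76/5; row 4 (s4): (15/2)/(5/8) = 12.
Minimum ratio is in the s4 row, so s4 leaves.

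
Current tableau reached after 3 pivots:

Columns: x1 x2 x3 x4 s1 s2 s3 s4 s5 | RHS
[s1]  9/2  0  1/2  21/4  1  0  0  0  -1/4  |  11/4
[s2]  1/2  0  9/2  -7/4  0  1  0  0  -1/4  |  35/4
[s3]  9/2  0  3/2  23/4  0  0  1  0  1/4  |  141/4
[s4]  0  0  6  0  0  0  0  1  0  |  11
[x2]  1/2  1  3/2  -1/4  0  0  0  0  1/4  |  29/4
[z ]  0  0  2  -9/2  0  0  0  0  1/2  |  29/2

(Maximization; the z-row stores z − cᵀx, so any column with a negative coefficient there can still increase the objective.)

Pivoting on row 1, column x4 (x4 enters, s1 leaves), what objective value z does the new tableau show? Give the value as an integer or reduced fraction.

118/7

Minimum ratio for x4: (11/4)/(21/4) = 11/21.
z changes by −(z-row coeff of x4)·ratio = −(-9/2)·(11/21) = 33/14.
New z = 29/2 + (33/14) = 118/7.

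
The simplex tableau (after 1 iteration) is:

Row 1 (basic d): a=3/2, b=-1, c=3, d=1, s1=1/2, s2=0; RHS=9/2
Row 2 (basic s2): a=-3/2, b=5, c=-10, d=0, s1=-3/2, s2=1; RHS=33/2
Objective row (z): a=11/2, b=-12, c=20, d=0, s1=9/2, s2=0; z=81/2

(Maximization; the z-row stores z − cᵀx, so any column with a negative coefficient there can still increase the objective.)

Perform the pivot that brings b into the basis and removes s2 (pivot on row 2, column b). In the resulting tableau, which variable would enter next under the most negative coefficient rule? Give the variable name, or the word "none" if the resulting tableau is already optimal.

c

Pivot element 5. New z-row = old z-row − (-12)·(row 2/5).
Updated z-row coefficients: a: 19/10, b: 0, c: -4, d: 0, s1: 9/10, s2: 12/5.
The most negative is -4 in column c, so c would enter next.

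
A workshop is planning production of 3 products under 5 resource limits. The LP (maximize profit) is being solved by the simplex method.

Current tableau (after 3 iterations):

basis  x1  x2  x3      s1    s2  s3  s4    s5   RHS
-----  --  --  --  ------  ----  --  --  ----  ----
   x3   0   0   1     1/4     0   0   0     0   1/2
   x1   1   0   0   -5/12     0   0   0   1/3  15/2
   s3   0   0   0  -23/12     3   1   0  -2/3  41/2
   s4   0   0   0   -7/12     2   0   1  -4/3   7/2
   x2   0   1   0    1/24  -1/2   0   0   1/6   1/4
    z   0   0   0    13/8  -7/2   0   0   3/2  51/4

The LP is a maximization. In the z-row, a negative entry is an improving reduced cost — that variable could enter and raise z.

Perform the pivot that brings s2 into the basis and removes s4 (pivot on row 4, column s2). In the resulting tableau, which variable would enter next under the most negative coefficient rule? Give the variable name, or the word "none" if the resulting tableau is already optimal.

s5

Pivot element 2. New z-row = old z-row − (-7/2)·(row 4/2).
Updated z-row coefficients: x1: 0, x2: 0, x3: 0, s1: 29/48, s2: 0, s3: 0, s4: 7/4, s5: -5/6.
The most negative is -5/6 in column s5, so s5 would enter next.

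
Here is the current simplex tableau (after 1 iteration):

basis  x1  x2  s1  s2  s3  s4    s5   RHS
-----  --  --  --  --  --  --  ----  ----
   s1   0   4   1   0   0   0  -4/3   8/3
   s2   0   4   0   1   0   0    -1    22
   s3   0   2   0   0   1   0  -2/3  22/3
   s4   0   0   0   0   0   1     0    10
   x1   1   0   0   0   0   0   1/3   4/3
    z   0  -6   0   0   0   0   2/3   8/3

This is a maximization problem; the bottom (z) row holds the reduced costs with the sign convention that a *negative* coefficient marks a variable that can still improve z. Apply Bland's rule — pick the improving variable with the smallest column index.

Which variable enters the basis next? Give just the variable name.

Objective-row coefficients: x1: 0, x2: -6, s1: 0, s2: 0, s3: 0, s4: 0, s5: 2/3.
Improving columns: x2. Bland's rule picks the smallest column index → x2.

x2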